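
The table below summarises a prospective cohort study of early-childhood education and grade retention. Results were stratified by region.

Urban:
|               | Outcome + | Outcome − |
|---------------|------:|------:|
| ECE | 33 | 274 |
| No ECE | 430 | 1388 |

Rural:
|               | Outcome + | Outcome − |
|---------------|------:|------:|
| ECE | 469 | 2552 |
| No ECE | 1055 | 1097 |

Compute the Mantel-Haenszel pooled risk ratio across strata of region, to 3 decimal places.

RR_MH = Σ(aᵢ·n₀ᵢ/nᵢ) / Σ(cᵢ·n₁ᵢ/nᵢ), with n₁ᵢ = aᵢ+bᵢ (exposed), n₀ᵢ = cᵢ+dᵢ (unexposed), nᵢ = n₁ᵢ+n₀ᵢ.
Stratum 1 (Urban): n₁ = 307, n₀ = 1818, n = 2125; a·n₀/n = 33·1818/2125 = 28.2325; c·n₁/n = 430·307/2125 = 62.1224
Stratum 2 (Rural): n₁ = 3021, n₀ = 2152, n = 5173; a·n₀/n = 469·2152/5173 = 195.1069; c·n₁/n = 1055·3021/5173 = 616.1135
RR_MH = (28.2325 + 195.1069) / (62.1224 + 616.1135) = 223.3394 / 678.2358 = 0.32929

0.329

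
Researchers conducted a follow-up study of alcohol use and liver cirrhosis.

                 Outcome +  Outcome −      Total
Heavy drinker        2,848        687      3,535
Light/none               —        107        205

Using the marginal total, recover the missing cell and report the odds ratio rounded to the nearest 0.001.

4.526

The missing cell is in the unexposed row: 205 − 107 = 98.
So a = 2848, b = 687, c = 98, d = 107.
OR = (a·d)/(b·c) = (2848 × 107) / (687 × 98) = 304736 / 67326 = 4.52628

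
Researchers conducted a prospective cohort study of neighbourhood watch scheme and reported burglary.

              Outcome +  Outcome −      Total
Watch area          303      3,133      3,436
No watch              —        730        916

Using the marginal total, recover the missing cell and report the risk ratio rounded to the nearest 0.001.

The missing cell is in the unexposed row: 916 − 730 = 186.
So a = 303, b = 3133, c = 186, d = 730.
RR = [a/(a+b)] / [c/(c+d)] = (303/3436) / (186/916) = 0.08818/0.20306 = 0.43428

0.434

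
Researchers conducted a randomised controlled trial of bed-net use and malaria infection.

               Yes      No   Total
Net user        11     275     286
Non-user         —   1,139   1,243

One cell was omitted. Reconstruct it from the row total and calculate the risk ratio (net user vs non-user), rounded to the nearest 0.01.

0.46

The missing cell is in the unexposed row: 1243 − 1139 = 104.
So a = 11, b = 275, c = 104, d = 1139.
RR = [a/(a+b)] / [c/(c+d)] = (11/286) / (104/1243) = 0.03846/0.08367 = 0.45969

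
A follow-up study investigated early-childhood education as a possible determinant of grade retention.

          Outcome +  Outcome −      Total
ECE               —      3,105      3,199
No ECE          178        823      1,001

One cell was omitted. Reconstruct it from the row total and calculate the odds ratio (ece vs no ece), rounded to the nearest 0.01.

The missing cell is in the exposed row: 3199 − 3105 = 94.
So a = 94, b = 3105, c = 178, d = 823.
OR = (a·d)/(b·c) = (94 × 823) / (3105 × 178) = 77362 / 552690 = 0.13997

0.14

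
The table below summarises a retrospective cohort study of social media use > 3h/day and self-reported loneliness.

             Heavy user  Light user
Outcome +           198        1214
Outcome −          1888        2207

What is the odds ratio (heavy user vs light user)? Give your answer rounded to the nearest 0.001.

Reading the table with exposure as columns: a = 198 (Heavy user, case), b = 1888 (Heavy user, non-case), c = 1214 (Light user, case), d = 2207.
OR = (a·d)/(b·c) = (198 × 2207) / (1888 × 1214) = 436986 / 2292032 = 0.19065
Exposure is associated with lower odds of self-reported loneliness (OR = 0.19 < 1).

0.191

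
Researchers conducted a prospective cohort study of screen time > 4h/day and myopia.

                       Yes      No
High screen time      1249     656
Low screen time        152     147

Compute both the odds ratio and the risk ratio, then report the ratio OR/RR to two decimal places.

Cells: a = 1249, b = 656, c = 152, d = 147.
OR = (1249·147)/(656·152) = 183603/99712 = 1.84133
Risk in exposed = 1249/1905 = 0.65564; risk in unexposed = 152/299 = 0.50836; RR = 1.28972
OR/RR = 1.84133 / 1.28972 = 1.42770
The outcome is not rare, so the OR lies further from 1 than the RR.

1.43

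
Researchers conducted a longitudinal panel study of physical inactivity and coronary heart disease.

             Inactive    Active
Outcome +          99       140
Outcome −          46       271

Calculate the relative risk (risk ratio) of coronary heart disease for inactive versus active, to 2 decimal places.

Reading the table with exposure as columns: a = 99 (Inactive, case), b = 46 (Inactive, non-case), c = 140 (Active, case), d = 271.
Risk in exposed = 99/145 = 0.68276; risk in unexposed = 140/411 = 0.34063.
RR = 0.68276 / 0.34063 = 2.00438
The risk among the exposed is 2.00 times that among the unexposed.

2.00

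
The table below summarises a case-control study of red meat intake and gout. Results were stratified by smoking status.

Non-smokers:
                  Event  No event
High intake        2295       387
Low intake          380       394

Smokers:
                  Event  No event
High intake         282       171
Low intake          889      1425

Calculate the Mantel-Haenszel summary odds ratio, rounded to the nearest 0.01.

4.17

OR_MH = Σ(aᵢdᵢ/nᵢ) / Σ(bᵢcᵢ/nᵢ), where nᵢ is the stratum total.
Stratum 1 (Non-smokers): n = 3456; a·d/n = 2295·394/3456 = 261.6406; b·c/n = 387·380/3456 = 42.5521
Stratum 2 (Smokers): n = 2767; a·d/n = 282·1425/2767 = 145.2295; b·c/n = 171·889/2767 = 54.9400
OR_MH = (261.6406 + 145.2295) / (42.5521 + 54.9400) = 406.8701 / 97.4921 = 4.17337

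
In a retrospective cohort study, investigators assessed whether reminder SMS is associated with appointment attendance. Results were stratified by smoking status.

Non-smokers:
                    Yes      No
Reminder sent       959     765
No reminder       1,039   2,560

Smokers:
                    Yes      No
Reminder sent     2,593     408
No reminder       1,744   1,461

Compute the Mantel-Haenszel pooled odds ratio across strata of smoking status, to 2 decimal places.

4.06

OR_MH = Σ(aᵢdᵢ/nᵢ) / Σ(bᵢcᵢ/nᵢ), where nᵢ is the stratum total.
Stratum 1 (Non-smokers): n = 5323; a·d/n = 959·2560/5323 = 461.2136; b·c/n = 765·1039/5323 = 149.3209
Stratum 2 (Smokers): n = 6206; a·d/n = 2593·1461/6206 = 610.4372; b·c/n = 408·1744/6206 = 114.6555
OR_MH = (461.2136 + 610.4372) / (149.3209 + 114.6555) = 1071.6508 / 263.9764 = 4.05965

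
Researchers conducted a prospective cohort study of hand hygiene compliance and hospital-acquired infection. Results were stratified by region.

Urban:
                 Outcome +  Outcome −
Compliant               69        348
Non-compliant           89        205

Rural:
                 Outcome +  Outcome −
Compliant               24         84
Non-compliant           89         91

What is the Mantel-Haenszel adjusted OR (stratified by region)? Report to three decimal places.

0.395

OR_MH = Σ(aᵢdᵢ/nᵢ) / Σ(bᵢcᵢ/nᵢ), where nᵢ is the stratum total.
Stratum 1 (Urban): n = 711; a·d/n = 69·205/711 = 19.8945; b·c/n = 348·89/711 = 43.5612
Stratum 2 (Rural): n = 288; a·d/n = 24·91/288 = 7.5833; b·c/n = 84·89/288 = 25.9583
OR_MH = (19.8945 + 7.5833) / (43.5612 + 25.9583) = 27.4778 / 69.5195 = 0.39525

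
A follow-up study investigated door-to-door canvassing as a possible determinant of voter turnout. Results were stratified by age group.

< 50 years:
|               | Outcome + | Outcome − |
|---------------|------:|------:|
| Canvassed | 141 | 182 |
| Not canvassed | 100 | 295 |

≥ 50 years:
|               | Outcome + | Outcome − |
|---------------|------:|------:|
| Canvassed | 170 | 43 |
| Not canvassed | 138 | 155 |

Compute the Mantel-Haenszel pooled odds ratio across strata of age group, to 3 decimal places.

2.967

OR_MH = Σ(aᵢdᵢ/nᵢ) / Σ(bᵢcᵢ/nᵢ), where nᵢ is the stratum total.
Stratum 1 (< 50 years): n = 718; a·d/n = 141·295/718 = 57.9318; b·c/n = 182·100/718 = 25.3482
Stratum 2 (≥ 50 years): n = 506; a·d/n = 170·155/506 = 52.0751; b·c/n = 43·138/506 = 11.7273
OR_MH = (57.9318 + 52.0751) / (25.3482 + 11.7273) = 110.0069 / 37.0755 = 2.96711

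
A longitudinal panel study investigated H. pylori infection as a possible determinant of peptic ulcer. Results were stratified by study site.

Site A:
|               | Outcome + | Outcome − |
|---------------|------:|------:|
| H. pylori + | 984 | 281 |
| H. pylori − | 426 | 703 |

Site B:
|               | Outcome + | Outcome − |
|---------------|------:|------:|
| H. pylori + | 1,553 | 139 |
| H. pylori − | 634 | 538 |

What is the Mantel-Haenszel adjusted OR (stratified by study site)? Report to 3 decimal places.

OR_MH = Σ(aᵢdᵢ/nᵢ) / Σ(bᵢcᵢ/nᵢ), where nᵢ is the stratum total.
Stratum 1 (Site A): n = 2394; a·d/n = 984·703/2394 = 288.9524; b·c/n = 281·426/2394 = 50.0025
Stratum 2 (Site B): n = 2864; a·d/n = 1553·538/2864 = 291.7297; b·c/n = 139·634/2864 = 30.7703
OR_MH = (288.9524 + 291.7297) / (50.0025 + 30.7703) = 580.6821 / 80.7728 = 7.18908

7.189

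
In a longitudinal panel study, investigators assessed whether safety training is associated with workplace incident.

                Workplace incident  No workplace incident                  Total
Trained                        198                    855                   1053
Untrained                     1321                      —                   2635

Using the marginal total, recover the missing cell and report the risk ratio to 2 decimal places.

The missing cell is in the unexposed row: 2635 − 1321 = 1314.
So a = 198, b = 855, c = 1321, d = 1314.
RR = [a/(a+b)] / [c/(c+d)] = (198/1053) / (1321/2635) = 0.18803/0.50133 = 0.37507

0.38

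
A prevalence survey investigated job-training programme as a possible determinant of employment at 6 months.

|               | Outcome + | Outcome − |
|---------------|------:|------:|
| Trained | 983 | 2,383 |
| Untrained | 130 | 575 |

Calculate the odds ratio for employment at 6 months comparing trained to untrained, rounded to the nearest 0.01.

Cells: a = 983, b = 2383, c = 130, d = 575.
OR = (a·d)/(b·c) = (983 × 575) / (2383 × 130) = 565225 / 309790 = 1.82454
The odds of employment at 6 months are about 1.82 times as high in the trained group.

1.82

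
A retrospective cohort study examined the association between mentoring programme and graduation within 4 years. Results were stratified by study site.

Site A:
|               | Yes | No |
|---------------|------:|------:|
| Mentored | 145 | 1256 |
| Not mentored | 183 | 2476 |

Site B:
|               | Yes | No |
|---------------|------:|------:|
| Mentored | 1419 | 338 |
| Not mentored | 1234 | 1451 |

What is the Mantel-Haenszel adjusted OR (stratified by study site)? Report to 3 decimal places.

OR_MH = Σ(aᵢdᵢ/nᵢ) / Σ(bᵢcᵢ/nᵢ), where nᵢ is the stratum total.
Stratum 1 (Site A): n = 4060; a·d/n = 145·2476/4060 = 88.4286; b·c/n = 1256·183/4060 = 56.6128
Stratum 2 (Site B): n = 4442; a·d/n = 1419·1451/4442 = 463.5230; b·c/n = 338·1234/4442 = 93.8973
OR_MH = (88.4286 + 463.5230) / (56.6128 + 93.8973) = 551.9515 / 150.5102 = 3.66720

3.667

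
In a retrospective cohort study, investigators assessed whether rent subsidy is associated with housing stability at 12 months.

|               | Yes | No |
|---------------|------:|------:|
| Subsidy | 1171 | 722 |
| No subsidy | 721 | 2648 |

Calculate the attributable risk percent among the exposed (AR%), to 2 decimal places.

Cells: a = 1171, b = 722, c = 721, d = 2648.
Risk in exposed = 1171/1893 = 0.61859; risk in unexposed = 721/3369 = 0.21401.
RR = 0.61859/0.21401 = 2.89049
AR% = (RR − 1)/RR × 100 = (2.89049 − 1)/2.89049 × 100 = 65.4038%

65.40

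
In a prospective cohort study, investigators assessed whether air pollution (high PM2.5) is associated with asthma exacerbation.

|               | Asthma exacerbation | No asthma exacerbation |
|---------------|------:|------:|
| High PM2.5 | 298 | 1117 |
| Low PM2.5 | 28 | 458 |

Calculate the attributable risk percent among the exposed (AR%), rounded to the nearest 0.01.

72.64

Cells: a = 298, b = 1117, c = 28, d = 458.
Risk in exposed = 298/1415 = 0.21060; risk in unexposed = 28/486 = 0.05761.
RR = 0.21060/0.05761 = 3.65543
AR% = (RR − 1)/RR × 100 = (3.65543 − 1)/3.65543 × 100 = 72.6434%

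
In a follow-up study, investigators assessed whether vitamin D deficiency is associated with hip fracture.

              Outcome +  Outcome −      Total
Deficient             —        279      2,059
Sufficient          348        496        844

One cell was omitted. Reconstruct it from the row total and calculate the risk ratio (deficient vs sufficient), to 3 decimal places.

2.097

The missing cell is in the exposed row: 2059 − 279 = 1780.
So a = 1780, b = 279, c = 348, d = 496.
RR = [a/(a+b)] / [c/(c+d)] = (1780/2059) / (348/844) = 0.86450/0.41232 = 2.09665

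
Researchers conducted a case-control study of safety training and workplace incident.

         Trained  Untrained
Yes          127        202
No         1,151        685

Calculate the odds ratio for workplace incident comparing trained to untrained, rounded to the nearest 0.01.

0.37

Reading the table with exposure as columns: a = 127 (Trained, case), b = 1151 (Trained, non-case), c = 202 (Untrained, case), d = 685.
OR = (a·d)/(b·c) = (127 × 685) / (1151 × 202) = 86995 / 232502 = 0.37417
Exposure is associated with lower odds of workplace incident (OR = 0.37 < 1).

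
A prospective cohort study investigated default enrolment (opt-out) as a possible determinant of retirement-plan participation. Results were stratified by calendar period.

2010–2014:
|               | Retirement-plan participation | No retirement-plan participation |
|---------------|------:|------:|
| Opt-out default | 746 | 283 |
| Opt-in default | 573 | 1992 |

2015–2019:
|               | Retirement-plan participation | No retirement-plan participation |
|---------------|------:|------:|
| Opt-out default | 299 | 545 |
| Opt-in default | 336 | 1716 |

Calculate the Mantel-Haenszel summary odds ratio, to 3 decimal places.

5.451

OR_MH = Σ(aᵢdᵢ/nᵢ) / Σ(bᵢcᵢ/nᵢ), where nᵢ is the stratum total.
Stratum 1 (2010–2014): n = 3594; a·d/n = 746·1992/3594 = 413.4758; b·c/n = 283·573/3594 = 45.1194
Stratum 2 (2015–2019): n = 2896; a·d/n = 299·1716/2896 = 177.1699; b·c/n = 545·336/2896 = 63.2320
OR_MH = (413.4758 + 177.1699) / (45.1194 + 63.2320) = 590.6457 / 108.3514 = 5.45120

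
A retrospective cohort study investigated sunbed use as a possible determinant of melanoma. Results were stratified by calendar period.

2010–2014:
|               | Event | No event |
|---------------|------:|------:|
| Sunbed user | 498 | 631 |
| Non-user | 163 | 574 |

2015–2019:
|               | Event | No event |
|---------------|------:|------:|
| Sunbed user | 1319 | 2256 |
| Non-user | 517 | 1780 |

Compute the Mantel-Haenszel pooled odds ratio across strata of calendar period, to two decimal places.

OR_MH = Σ(aᵢdᵢ/nᵢ) / Σ(bᵢcᵢ/nᵢ), where nᵢ is the stratum total.
Stratum 1 (2010–2014): n = 1866; a·d/n = 498·574/1866 = 153.1897; b·c/n = 631·163/1866 = 55.1195
Stratum 2 (2015–2019): n = 5872; a·d/n = 1319·1780/5872 = 399.8331; b·c/n = 2256·517/5872 = 198.6294
OR_MH = (153.1897 + 399.8331) / (55.1195 + 198.6294) = 553.0228 / 253.7489 = 2.17941

2.18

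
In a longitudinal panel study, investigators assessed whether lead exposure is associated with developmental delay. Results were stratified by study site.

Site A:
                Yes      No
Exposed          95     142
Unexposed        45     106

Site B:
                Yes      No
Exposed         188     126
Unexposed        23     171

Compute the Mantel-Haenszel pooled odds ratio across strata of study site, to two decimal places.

4.02

OR_MH = Σ(aᵢdᵢ/nᵢ) / Σ(bᵢcᵢ/nᵢ), where nᵢ is the stratum total.
Stratum 1 (Site A): n = 388; a·d/n = 95·106/388 = 25.9536; b·c/n = 142·45/388 = 16.4691
Stratum 2 (Site B): n = 508; a·d/n = 188·171/508 = 63.2835; b·c/n = 126·23/508 = 5.7047
OR_MH = (25.9536 + 63.2835) / (16.4691 + 5.7047) = 89.2371 / 22.1738 = 4.02444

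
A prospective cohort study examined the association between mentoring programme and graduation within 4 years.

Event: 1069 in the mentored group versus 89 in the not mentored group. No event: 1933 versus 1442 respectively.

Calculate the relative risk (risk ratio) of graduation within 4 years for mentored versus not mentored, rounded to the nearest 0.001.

6.126

From the description: a = 1069, b = 1933, c = 89, d = 1442.
Risk in exposed = 1069/3002 = 0.35610; risk in unexposed = 89/1531 = 0.05813.
RR = 0.35610 / 0.05813 = 6.12565
The risk among the exposed is 6.13 times that among the unexposed.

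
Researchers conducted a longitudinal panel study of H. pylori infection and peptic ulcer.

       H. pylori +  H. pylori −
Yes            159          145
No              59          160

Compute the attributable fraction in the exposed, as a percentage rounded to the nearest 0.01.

34.82

Reading the table with exposure as columns: a = 159 (H. pylori +, case), b = 59 (H. pylori +, non-case), c = 145 (H. pylori −, case), d = 160.
Risk in exposed = 159/218 = 0.72936; risk in unexposed = 145/305 = 0.47541.
RR = 0.72936/0.47541 = 1.53417
AR% = (RR − 1)/RR × 100 = (1.53417 − 1)/1.53417 × 100 = 34.8180%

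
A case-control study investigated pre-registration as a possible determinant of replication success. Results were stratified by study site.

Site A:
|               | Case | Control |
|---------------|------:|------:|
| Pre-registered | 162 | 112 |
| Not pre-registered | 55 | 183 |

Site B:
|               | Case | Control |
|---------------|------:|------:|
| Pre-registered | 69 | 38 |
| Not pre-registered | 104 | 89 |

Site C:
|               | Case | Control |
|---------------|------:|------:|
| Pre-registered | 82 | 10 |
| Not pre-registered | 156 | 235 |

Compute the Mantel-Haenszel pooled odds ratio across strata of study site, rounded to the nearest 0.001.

OR_MH = Σ(aᵢdᵢ/nᵢ) / Σ(bᵢcᵢ/nᵢ), where nᵢ is the stratum total.
Stratum 1 (Site A): n = 512; a·d/n = 162·183/512 = 57.9023; b·c/n = 112·55/512 = 12.0312
Stratum 2 (Site B): n = 300; a·d/n = 69·89/300 = 20.4700; b·c/n = 38·104/300 = 13.1733
Stratum 3 (Site C): n = 483; a·d/n = 82·235/483 = 39.8965; b·c/n = 10·156/483 = 3.2298
OR_MH = (57.9023 + 20.4700 + 39.8965) / (12.0312 + 13.1733 + 3.2298) = 118.2688 / 28.4344 = 4.15936

4.159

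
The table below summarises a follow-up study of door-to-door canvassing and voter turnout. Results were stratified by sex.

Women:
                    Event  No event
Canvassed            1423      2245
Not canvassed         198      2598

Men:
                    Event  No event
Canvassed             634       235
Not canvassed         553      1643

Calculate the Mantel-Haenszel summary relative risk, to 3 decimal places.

3.975

RR_MH = Σ(aᵢ·n₀ᵢ/nᵢ) / Σ(cᵢ·n₁ᵢ/nᵢ), with n₁ᵢ = aᵢ+bᵢ (exposed), n₀ᵢ = cᵢ+dᵢ (unexposed), nᵢ = n₁ᵢ+n₀ᵢ.
Stratum 1 (Women): n₁ = 3668, n₀ = 2796, n = 6464; a·n₀/n = 1423·2796/6464 = 615.5179; c·n₁/n = 198·3668/6464 = 112.3552
Stratum 2 (Men): n₁ = 869, n₀ = 2196, n = 3065; a·n₀/n = 634·2196/3065 = 454.2460; c·n₁/n = 553·869/3065 = 156.7886
RR_MH = (615.5179 + 454.2460) / (112.3552 + 156.7886) = 1069.7639 / 269.1438 = 3.97469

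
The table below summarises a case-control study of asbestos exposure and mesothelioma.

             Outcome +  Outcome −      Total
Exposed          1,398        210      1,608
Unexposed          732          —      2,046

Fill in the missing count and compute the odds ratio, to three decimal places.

The missing cell is in the unexposed row: 2046 − 732 = 1314.
So a = 1398, b = 210, c = 732, d = 1314.
OR = (a·d)/(b·c) = (1398 × 1314) / (210 × 732) = 1836972 / 153720 = 11.95012

11.950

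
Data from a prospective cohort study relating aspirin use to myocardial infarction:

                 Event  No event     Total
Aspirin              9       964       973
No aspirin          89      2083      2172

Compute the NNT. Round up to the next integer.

32

Risk in treated group = 9/973 = 0.00925; risk in control = 89/2172 = 0.04098.
Absolute risk reduction = 0.04098 − 0.00925 = 0.03173
NNT = 1 / ARR = 1 / 0.03173 = 31.520 → round up → 32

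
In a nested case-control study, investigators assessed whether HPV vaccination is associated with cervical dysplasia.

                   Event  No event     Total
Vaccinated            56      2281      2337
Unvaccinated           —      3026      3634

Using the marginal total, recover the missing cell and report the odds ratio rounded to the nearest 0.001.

0.122

The missing cell is in the unexposed row: 3634 − 3026 = 608.
So a = 56, b = 2281, c = 608, d = 3026.
OR = (a·d)/(b·c) = (56 × 3026) / (2281 × 608) = 169456 / 1386848 = 0.12219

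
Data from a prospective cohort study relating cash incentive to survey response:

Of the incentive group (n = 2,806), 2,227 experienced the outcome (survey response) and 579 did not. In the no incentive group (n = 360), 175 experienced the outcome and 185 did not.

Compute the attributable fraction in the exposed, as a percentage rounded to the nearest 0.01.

38.75

From the description: a = 2227, b = 579, c = 175, d = 185.
Risk in exposed = 2227/2806 = 0.79366; risk in unexposed = 175/360 = 0.48611.
RR = 0.79366/0.48611 = 1.63266
AR% = (RR − 1)/RR × 100 = (1.63266 − 1)/1.63266 × 100 = 38.7504%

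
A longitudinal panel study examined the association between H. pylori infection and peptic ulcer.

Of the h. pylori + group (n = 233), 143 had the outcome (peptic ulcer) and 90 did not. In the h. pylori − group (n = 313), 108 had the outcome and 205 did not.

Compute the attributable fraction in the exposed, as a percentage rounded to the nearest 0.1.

43.8

From the description: a = 143, b = 90, c = 108, d = 205.
Risk in exposed = 143/233 = 0.61373; risk in unexposed = 108/313 = 0.34505.
RR = 0.61373/0.34505 = 1.77869
AR% = (RR − 1)/RR × 100 = (1.77869 − 1)/1.77869 × 100 = 43.7789%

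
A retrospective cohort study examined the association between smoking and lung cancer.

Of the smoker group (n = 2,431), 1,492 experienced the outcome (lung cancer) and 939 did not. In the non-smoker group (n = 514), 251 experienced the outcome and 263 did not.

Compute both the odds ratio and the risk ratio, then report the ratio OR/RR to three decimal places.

From the description: a = 1492, b = 939, c = 251, d = 263.
OR = (1492·263)/(939·251) = 392396/235689 = 1.66489
Risk in exposed = 1492/2431 = 0.61374; risk in unexposed = 251/514 = 0.48833; RR = 1.25682
OR/RR = 1.66489 / 1.25682 = 1.32468
The outcome is not rare, so the OR lies further from 1 than the RR.

1.325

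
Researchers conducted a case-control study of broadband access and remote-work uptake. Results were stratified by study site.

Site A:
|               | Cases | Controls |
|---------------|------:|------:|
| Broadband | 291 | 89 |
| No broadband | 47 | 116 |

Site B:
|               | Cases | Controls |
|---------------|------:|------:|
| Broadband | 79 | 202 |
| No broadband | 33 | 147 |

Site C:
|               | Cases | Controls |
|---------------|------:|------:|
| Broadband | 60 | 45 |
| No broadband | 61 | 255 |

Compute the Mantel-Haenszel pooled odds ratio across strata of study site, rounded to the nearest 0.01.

4.31

OR_MH = Σ(aᵢdᵢ/nᵢ) / Σ(bᵢcᵢ/nᵢ), where nᵢ is the stratum total.
Stratum 1 (Site A): n = 543; a·d/n = 291·116/543 = 62.1657; b·c/n = 89·47/543 = 7.7035
Stratum 2 (Site B): n = 461; a·d/n = 79·147/461 = 25.1909; b·c/n = 202·33/461 = 14.4599
Stratum 3 (Site C): n = 421; a·d/n = 60·255/421 = 36.3420; b·c/n = 45·61/421 = 6.5202
OR_MH = (62.1657 + 25.1909 + 36.3420) / (7.7035 + 14.4599 + 6.5202) = 123.6987 / 28.6836 = 4.31253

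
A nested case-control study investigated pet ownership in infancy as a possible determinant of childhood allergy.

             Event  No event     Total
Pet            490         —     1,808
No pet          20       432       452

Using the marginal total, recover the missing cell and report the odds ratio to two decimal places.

8.03

The missing cell is in the exposed row: 1808 − 490 = 1318.
So a = 490, b = 1318, c = 20, d = 432.
OR = (a·d)/(b·c) = (490 × 432) / (1318 × 20) = 211680 / 26360 = 8.03035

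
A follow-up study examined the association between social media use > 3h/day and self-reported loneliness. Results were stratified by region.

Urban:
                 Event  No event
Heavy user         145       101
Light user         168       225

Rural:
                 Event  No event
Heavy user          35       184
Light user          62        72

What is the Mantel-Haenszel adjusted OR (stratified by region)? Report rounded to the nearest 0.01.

0.99

OR_MH = Σ(aᵢdᵢ/nᵢ) / Σ(bᵢcᵢ/nᵢ), where nᵢ is the stratum total.
Stratum 1 (Urban): n = 639; a·d/n = 145·225/639 = 51.0563; b·c/n = 101·168/639 = 26.5540
Stratum 2 (Rural): n = 353; a·d/n = 35·72/353 = 7.1388; b·c/n = 184·62/353 = 32.3173
OR_MH = (51.0563 + 7.1388) / (26.5540 + 32.3173) = 58.1951 / 58.8713 = 0.98852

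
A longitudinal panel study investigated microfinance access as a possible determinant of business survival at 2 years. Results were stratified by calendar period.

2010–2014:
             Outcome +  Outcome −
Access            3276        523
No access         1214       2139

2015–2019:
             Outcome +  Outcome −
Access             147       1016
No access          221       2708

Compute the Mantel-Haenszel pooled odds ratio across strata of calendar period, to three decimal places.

7.498

OR_MH = Σ(aᵢdᵢ/nᵢ) / Σ(bᵢcᵢ/nᵢ), where nᵢ is the stratum total.
Stratum 1 (2010–2014): n = 7152; a·d/n = 3276·2139/7152 = 979.7768; b·c/n = 523·1214/7152 = 88.7754
Stratum 2 (2015–2019): n = 4092; a·d/n = 147·2708/4092 = 97.2815; b·c/n = 1016·221/4092 = 54.8719
OR_MH = (979.7768 + 97.2815) / (88.7754 + 54.8719) = 1077.0584 / 143.6474 = 7.49793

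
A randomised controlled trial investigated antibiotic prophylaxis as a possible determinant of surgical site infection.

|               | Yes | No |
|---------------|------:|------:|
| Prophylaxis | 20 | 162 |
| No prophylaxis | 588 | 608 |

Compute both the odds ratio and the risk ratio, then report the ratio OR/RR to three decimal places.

0.571

Cells: a = 20, b = 162, c = 588, d = 608.
OR = (20·608)/(162·588) = 12160/95256 = 0.12766
Risk in exposed = 20/182 = 0.10989; risk in unexposed = 588/1196 = 0.49164; RR = 0.22352
OR/RR = 0.12766 / 0.22352 = 0.57112
The outcome is not rare, so the OR lies further from 1 than the RR.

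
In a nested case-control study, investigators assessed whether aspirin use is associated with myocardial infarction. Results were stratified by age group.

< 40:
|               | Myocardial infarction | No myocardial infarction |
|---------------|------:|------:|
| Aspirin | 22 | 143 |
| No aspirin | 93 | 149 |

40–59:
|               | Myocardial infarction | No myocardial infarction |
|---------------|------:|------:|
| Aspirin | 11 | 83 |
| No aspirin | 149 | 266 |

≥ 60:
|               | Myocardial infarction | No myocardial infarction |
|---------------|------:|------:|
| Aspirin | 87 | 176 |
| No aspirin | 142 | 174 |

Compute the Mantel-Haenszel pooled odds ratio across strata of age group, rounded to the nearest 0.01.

0.40

OR_MH = Σ(aᵢdᵢ/nᵢ) / Σ(bᵢcᵢ/nᵢ), where nᵢ is the stratum total.
Stratum 1 (< 40): n = 407; a·d/n = 22·149/407 = 8.0541; b·c/n = 143·93/407 = 32.6757
Stratum 2 (40–59): n = 509; a·d/n = 11·266/509 = 5.7485; b·c/n = 83·149/509 = 24.2967
Stratum 3 (≥ 60): n = 579; a·d/n = 87·174/579 = 26.1451; b·c/n = 176·142/579 = 43.1641
OR_MH = (8.0541 + 5.7485 + 26.1451) / (32.6757 + 24.2967 + 43.1641) = 39.9477 / 100.1364 = 0.39893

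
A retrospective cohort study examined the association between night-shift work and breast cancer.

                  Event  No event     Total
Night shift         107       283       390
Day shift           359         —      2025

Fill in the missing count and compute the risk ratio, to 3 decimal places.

The missing cell is in the unexposed row: 2025 − 359 = 1666.
So a = 107, b = 283, c = 359, d = 1666.
RR = [a/(a+b)] / [c/(c+d)] = (107/390) / (359/2025) = 0.27436/0.17728 = 1.54757

1.548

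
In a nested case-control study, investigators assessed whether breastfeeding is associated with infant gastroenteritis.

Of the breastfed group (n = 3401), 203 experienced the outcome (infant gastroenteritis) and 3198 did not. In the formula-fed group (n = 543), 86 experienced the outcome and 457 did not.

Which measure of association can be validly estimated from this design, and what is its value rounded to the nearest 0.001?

From the description: a = 203, b = 3198, c = 86, d = 457.
This is a nested case-control study: participants were sampled on outcome status, so risks in the source population cannot be estimated directly — relative risk is not valid here. The odds ratio is the appropriate measure.
OR = (a·d)/(b·c) = (203 × 457) / (3198 × 86) = 92771 / 275028 = 0.33731

0.337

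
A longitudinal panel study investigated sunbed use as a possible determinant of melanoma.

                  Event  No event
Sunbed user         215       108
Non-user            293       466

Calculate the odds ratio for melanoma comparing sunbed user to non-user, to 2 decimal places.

3.17

Cells: a = 215, b = 108, c = 293, d = 466.
OR = (a·d)/(b·c) = (215 × 466) / (108 × 293) = 100190 / 31644 = 3.16616
The odds of melanoma are about 3.17 times as high in the sunbed user group.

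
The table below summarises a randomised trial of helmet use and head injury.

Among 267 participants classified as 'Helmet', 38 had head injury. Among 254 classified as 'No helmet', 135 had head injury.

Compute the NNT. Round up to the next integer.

Risk in treated group = 38/267 = 0.14232; risk in control = 135/254 = 0.53150.
Absolute risk reduction = 0.53150 − 0.14232 = 0.38917
NNT = 1 / ARR = 1 / 0.38917 = 2.570 → round up → 3

3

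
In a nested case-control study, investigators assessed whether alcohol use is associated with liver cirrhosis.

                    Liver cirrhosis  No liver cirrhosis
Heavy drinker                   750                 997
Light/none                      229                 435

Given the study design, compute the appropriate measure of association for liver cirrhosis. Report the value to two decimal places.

Cells: a = 750, b = 997, c = 229, d = 435.
This is a nested case-control study: participants were sampled on outcome status, so risks in the source population cannot be estimated directly — relative risk is not valid here. The odds ratio is the appropriate measure.
OR = (a·d)/(b·c) = (750 × 435) / (997 × 229) = 326250 / 228313 = 1.42896

1.43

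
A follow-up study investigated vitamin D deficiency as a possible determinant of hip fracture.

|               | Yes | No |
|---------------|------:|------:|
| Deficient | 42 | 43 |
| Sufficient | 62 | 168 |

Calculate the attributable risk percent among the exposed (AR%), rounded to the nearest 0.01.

Cells: a = 42, b = 43, c = 62, d = 168.
Risk in exposed = 42/85 = 0.49412; risk in unexposed = 62/230 = 0.26957.
RR = 0.49412/0.26957 = 1.83302
AR% = (RR − 1)/RR × 100 = (1.83302 − 1)/1.83302 × 100 = 45.4451%

45.45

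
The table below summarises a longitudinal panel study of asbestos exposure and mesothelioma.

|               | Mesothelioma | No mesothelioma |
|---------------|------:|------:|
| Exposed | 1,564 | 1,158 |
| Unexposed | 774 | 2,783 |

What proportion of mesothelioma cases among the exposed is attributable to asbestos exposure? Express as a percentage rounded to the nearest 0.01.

62.13

Cells: a = 1564, b = 1158, c = 774, d = 2783.
Risk in exposed = 1564/2722 = 0.57458; risk in unexposed = 774/3557 = 0.21760.
RR = 0.57458/0.21760 = 2.64053
AR% = (RR − 1)/RR × 100 = (2.64053 − 1)/2.64053 × 100 = 62.1289%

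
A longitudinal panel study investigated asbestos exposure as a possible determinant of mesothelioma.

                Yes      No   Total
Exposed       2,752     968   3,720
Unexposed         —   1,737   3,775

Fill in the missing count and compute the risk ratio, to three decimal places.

1.370

The missing cell is in the unexposed row: 3775 − 1737 = 2038.
So a = 2752, b = 968, c = 2038, d = 1737.
RR = [a/(a+b)] / [c/(c+d)] = (2752/3720) / (2038/3775) = 0.73978/0.53987 = 1.37031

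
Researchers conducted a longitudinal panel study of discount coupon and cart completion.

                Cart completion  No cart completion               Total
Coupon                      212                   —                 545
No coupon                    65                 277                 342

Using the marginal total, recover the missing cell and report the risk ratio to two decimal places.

2.05

The missing cell is in the exposed row: 545 − 212 = 333.
So a = 212, b = 333, c = 65, d = 277.
RR = [a/(a+b)] / [c/(c+d)] = (212/545) / (65/342) = 0.38899/0.19006 = 2.04669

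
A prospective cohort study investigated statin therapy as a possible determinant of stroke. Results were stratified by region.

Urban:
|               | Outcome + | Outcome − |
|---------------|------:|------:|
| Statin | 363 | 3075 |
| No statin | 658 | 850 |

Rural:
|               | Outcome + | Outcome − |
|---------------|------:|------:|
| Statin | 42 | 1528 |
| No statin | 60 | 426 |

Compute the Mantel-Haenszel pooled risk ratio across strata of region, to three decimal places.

RR_MH = Σ(aᵢ·n₀ᵢ/nᵢ) / Σ(cᵢ·n₁ᵢ/nᵢ), with n₁ᵢ = aᵢ+bᵢ (exposed), n₀ᵢ = cᵢ+dᵢ (unexposed), nᵢ = n₁ᵢ+n₀ᵢ.
Stratum 1 (Urban): n₁ = 3438, n₀ = 1508, n = 4946; a·n₀/n = 363·1508/4946 = 110.6761; c·n₁/n = 658·3438/4946 = 457.3805
Stratum 2 (Rural): n₁ = 1570, n₀ = 486, n = 2056; a·n₀/n = 42·486/2056 = 9.9280; c·n₁/n = 60·1570/2056 = 45.8171
RR_MH = (110.6761 + 9.9280) / (457.3805 + 45.8171) = 120.6041 / 503.1976 = 0.23968

0.240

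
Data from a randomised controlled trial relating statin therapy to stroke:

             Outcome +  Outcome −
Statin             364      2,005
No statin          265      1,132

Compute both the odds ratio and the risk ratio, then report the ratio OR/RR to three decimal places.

0.957

Cells: a = 364, b = 2005, c = 265, d = 1132.
OR = (364·1132)/(2005·265) = 412048/531325 = 0.77551
Risk in exposed = 364/2369 = 0.15365; risk in unexposed = 265/1397 = 0.18969; RR = 0.81000
OR/RR = 0.77551 / 0.81000 = 0.95742
The outcome is not rare, so the OR lies further from 1 than the RR.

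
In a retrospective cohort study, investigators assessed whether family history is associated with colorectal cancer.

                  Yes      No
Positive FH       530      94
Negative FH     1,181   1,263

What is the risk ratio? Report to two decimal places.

1.76

Cells: a = 530, b = 94, c = 1181, d = 1263.
Risk in exposed = 530/624 = 0.84936; risk in unexposed = 1181/2444 = 0.48322.
RR = 0.84936 / 0.48322 = 1.75769
The risk among the exposed is 1.76 times that among the unexposed.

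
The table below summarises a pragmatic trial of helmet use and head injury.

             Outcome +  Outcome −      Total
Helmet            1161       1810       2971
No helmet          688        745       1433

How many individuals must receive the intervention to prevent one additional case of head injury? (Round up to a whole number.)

12

Risk in treated group = 1161/2971 = 0.39078; risk in control = 688/1433 = 0.48011.
Absolute risk reduction = 0.48011 − 0.39078 = 0.08933
NNT = 1 / ARR = 1 / 0.08933 = 11.194 → round up → 12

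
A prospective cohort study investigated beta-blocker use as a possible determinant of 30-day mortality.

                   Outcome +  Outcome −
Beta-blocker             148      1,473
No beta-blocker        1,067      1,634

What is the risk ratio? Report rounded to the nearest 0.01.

Cells: a = 148, b = 1473, c = 1067, d = 1634.
Risk in exposed = 148/1621 = 0.09130; risk in unexposed = 1067/2701 = 0.39504.
RR = 0.09130 / 0.39504 = 0.23112
The risk is 77% lower among the exposed than among the unexposed.

0.23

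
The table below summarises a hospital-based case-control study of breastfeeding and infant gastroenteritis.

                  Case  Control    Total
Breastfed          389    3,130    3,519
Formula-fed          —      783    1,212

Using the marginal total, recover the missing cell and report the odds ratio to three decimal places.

0.227

The missing cell is in the unexposed row: 1212 − 783 = 429.
So a = 389, b = 3130, c = 429, d = 783.
OR = (a·d)/(b·c) = (389 × 783) / (3130 × 429) = 304587 / 1342770 = 0.22683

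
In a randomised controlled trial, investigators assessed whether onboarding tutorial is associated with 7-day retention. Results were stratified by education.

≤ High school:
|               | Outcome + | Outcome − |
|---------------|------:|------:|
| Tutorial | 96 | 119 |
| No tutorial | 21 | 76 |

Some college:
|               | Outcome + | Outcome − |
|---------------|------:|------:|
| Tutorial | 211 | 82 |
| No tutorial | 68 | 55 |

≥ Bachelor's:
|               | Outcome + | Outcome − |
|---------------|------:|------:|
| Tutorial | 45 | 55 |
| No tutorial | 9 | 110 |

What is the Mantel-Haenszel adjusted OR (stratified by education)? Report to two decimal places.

OR_MH = Σ(aᵢdᵢ/nᵢ) / Σ(bᵢcᵢ/nᵢ), where nᵢ is the stratum total.
Stratum 1 (≤ High school): n = 312; a·d/n = 96·76/312 = 23.3846; b·c/n = 119·21/312 = 8.0096
Stratum 2 (Some college): n = 416; a·d/n = 211·55/416 = 27.8966; b·c/n = 82·68/416 = 13.4038
Stratum 3 (≥ Bachelor's): n = 219; a·d/n = 45·110/219 = 22.6027; b·c/n = 55·9/219 = 2.2603
OR_MH = (23.3846 + 27.8966 + 22.6027) / (8.0096 + 13.4038 + 2.2603) = 73.8840 / 23.6737 = 3.12093

3.12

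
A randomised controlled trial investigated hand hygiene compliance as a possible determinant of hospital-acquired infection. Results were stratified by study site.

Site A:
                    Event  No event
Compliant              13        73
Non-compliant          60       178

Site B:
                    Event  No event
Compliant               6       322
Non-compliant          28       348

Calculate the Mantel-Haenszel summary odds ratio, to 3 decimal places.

0.384

OR_MH = Σ(aᵢdᵢ/nᵢ) / Σ(bᵢcᵢ/nᵢ), where nᵢ is the stratum total.
Stratum 1 (Site A): n = 324; a·d/n = 13·178/324 = 7.1420; b·c/n = 73·60/324 = 13.5185
Stratum 2 (Site B): n = 704; a·d/n = 6·348/704 = 2.9659; b·c/n = 322·28/704 = 12.8068
OR_MH = (7.1420 + 2.9659) / (13.5185 + 12.8068) = 10.1079 / 26.3253 = 0.38396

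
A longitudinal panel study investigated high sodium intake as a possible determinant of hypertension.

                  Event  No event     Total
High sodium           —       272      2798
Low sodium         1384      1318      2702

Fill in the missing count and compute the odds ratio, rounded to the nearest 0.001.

The missing cell is in the exposed row: 2798 − 272 = 2526.
So a = 2526, b = 272, c = 1384, d = 1318.
OR = (a·d)/(b·c) = (2526 × 1318) / (272 × 1384) = 3329268 / 376448 = 8.84390

8.844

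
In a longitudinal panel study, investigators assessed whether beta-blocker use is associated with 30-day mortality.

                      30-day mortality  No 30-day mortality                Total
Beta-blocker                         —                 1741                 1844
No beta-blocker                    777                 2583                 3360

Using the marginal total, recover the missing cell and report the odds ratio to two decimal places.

0.20

The missing cell is in the exposed row: 1844 − 1741 = 103.
So a = 103, b = 1741, c = 777, d = 2583.
OR = (a·d)/(b·c) = (103 × 2583) / (1741 × 777) = 266049 / 1352757 = 0.19667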